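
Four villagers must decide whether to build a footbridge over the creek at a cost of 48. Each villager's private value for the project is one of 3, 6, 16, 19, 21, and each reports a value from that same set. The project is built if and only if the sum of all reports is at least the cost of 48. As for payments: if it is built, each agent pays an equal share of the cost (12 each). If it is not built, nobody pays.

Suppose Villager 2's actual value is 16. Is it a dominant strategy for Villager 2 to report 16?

No

Consider the case where Villager 1 reports 3, Villager 3 reports 3 and Villager 4 reports 21.
Truthful report 16: project not built, utility 0.
Report 21 instead: project built, pays 12, utility 16 - 12 = 4.
Since 4 > 0, reporting 21 is strictly better here, so truthful reporting is not dominant.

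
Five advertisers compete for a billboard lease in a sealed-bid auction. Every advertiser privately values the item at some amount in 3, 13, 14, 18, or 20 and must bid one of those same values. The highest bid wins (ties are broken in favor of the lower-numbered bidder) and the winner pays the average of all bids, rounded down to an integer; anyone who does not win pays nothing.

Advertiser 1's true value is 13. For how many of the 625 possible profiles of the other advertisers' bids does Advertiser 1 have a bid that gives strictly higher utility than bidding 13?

125

Others bid (3, 3, 3, 3): truth gives 8; bid 3 gives 10 > 8. Violating.
Others bid (3, 3, 3, 14): truth gives 0; bid 14 gives 6 > 0. Violating.
Others bid (3, 3, 3, 18): truth gives 0; bid 18 gives 4 > 0. Violating.
Others bid (3, 3, 3, 20): truth gives 0; bid 20 gives 4 > 0. Violating.
Others bid (3, 3, 3, 13): truth gives 6; no alternative beats it.
Others bid (3, 3, 13, 3): truth gives 6; no alternative beats it.
(Checking all 625 profiles: 125 have a profitable deviation, 500 do not.)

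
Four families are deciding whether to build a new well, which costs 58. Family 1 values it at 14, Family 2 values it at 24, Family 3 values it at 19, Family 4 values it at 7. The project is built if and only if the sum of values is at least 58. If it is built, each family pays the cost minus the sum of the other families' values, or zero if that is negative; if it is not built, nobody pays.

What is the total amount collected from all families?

Total value 64 ≥ cost 58, so it is built.
Family 1: others sum to 50; max(0, 58 - 50) = 8.
Family 2: others sum to 40; max(0, 58 - 40) = 18.
Family 3: others sum to 45; max(0, 58 - 45) = 13.
Family 4: others sum to 57; max(0, 58 - 57) = 1.
Total collected = 8 + 18 + 13 + 1 = 40.

40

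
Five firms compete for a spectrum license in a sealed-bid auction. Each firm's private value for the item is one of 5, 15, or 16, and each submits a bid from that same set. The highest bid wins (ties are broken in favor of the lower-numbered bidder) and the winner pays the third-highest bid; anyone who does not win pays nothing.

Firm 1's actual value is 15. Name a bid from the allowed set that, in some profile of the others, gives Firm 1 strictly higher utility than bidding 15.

Suppose Firm 2 bids 5, Firm 3 bids 5, Firm 4 bids 5 and Firm 5 bids 16.
Bid 15: loses, pays 0, utility 0.
Bid 16: wins, pays 5, utility 15 - 5 = 10.
So bidding 16 beats truth here (10 > 0).

16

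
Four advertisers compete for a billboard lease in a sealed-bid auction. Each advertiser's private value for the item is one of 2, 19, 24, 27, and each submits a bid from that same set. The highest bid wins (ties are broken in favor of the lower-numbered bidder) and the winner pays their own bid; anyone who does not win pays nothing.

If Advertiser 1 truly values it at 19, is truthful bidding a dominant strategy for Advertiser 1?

Consider the case where Advertiser 2 bids 2, Advertiser 3 bids 2 and Advertiser 4 bids 2.
Truthful bid 19: wins, pays 19, utility 19 - 19 = 0.
Bid 2 instead: wins, pays 2, utility 19 - 2 = 17.
Since 17 > 0, bidding 2 is strictly better here, so truthful bidding is not dominant.

No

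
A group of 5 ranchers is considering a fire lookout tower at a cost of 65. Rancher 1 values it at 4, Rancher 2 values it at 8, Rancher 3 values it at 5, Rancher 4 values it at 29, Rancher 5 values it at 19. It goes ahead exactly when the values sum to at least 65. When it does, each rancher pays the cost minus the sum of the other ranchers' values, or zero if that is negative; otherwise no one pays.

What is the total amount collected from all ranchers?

65

Total value 65 ≥ cost 65, so it is built.
Rancher 1: others sum to 61; max(0, 65 - 61) = 4.
Rancher 2: others sum to 57; max(0, 65 - 57) = 8.
Rancher 3: others sum to 60; max(0, 65 - 60) = 5.
Rancher 4: others sum to 36; max(0, 65 - 36) = 29.
Rancher 5: others sum to 46; max(0, 65 - 46) = 19.
Total collected = 4 + 8 + 5 + 29 + 19 = 65.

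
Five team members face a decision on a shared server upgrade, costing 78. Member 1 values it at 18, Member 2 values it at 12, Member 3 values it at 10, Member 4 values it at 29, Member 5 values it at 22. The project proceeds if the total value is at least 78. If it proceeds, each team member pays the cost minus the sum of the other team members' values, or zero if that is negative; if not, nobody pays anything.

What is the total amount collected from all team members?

Total value 91 ≥ cost 78, so it is built.
Member 1: others sum to 73; max(0, 78 - 73) = 5.
Member 2: others sum to 79; max(0, 78 - 79) = 0.
Member 3: others sum to 81; max(0, 78 - 81) = 0.
Member 4: others sum to 62; max(0, 78 - 62) = 16.
Member 5: others sum to 69; max(0, 78 - 69) = 9.
Total collected = 5 + 0 + 0 + 16 + 9 = 30.

30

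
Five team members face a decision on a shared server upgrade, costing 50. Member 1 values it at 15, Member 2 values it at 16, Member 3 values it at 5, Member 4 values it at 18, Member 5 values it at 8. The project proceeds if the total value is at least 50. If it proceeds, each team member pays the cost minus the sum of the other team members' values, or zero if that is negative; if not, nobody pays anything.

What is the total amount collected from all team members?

13

Total value 62 ≥ cost 50, so it is built.
Member 1: others sum to 47; max(0, 50 - 47) = 3.
Member 2: others sum to 46; max(0, 50 - 46) = 4.
Member 3: others sum to 57; max(0, 50 - 57) = 0.
Member 4: others sum to 44; max(0, 50 - 44) = 6.
Member 5: others sum to 54; max(0, 50 - 54) = 0.
Total collected = 3 + 4 + 0 + 6 + 0 = 13.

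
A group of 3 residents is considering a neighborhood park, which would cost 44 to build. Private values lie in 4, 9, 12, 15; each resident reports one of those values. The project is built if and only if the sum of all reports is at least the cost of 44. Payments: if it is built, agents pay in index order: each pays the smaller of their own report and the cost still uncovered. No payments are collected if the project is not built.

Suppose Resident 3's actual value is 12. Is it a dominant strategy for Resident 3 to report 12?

Check each profile of the others' reports and compare truth against every alternative report.
Others report (4, 4): truth gives 0, best alternative gives 0.
Others report (4, 9): truth gives 0, best alternative gives 0.
Others report (4, 12): truth gives 0, best alternative gives 0.
Others report (4, 15): truth gives 0, best alternative gives 0.
Others report (9, 4): truth gives 0, best alternative gives 0.
Others report (9, 9): truth gives 0, best alternative gives 0.
(Remaining 10 profiles checked similarly; truth is weakly best in each.)
In every case the truthful report is at least as good as any alternative, so it is a dominant strategy.

Yes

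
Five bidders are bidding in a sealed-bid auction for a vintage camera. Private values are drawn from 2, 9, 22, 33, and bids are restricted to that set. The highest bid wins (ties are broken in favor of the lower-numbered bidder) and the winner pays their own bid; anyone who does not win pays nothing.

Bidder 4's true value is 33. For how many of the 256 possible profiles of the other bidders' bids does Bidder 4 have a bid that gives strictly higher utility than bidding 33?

24

Others bid (2, 2, 2, 2): truth gives 0; bid 9 gives 24 > 0. Violating.
Others bid (2, 2, 2, 9): truth gives 0; bid 9 gives 24 > 0. Violating.
Others bid (2, 2, 2, 22): truth gives 0; bid 22 gives 11 > 0. Violating.
Others bid (2, 2, 9, 2): truth gives 0; bid 22 gives 11 > 0. Violating.
Others bid (2, 2, 2, 33): truth gives 0; no alternative beats it.
Others bid (2, 2, 9, 33): truth gives 0; no alternative beats it.
(Checking all 256 profiles: 24 have a profitable deviation, 232 do not.)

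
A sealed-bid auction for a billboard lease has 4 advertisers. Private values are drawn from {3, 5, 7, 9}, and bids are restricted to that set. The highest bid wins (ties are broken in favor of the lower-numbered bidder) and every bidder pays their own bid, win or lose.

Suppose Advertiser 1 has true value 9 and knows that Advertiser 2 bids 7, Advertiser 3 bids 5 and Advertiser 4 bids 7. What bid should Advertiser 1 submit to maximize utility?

7

Bid 3: loses but pays 3, utility -3.
Bid 5: loses but pays 5, utility -5.
Bid 7: wins, pays 7, utility 9 - 7 = 2.
Bid 9: wins, pays 9, utility 9 - 9 = 0.
The best choice is 7 with utility 2.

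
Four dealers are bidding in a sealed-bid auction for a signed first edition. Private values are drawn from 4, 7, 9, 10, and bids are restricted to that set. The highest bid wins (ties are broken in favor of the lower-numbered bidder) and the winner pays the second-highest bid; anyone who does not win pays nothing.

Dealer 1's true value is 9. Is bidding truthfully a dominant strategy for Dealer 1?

Yes

Check each profile of the others' bids and compare truth against every alternative bid.
Others bid (4, 4, 4): truth gives 5, best alternative gives 5.
Others bid (4, 4, 7): truth gives 2, best alternative gives 2.
Others bid (4, 7, 4): truth gives 2, best alternative gives 2.
Others bid (4, 7, 7): truth gives 2, best alternative gives 2.
Others bid (7, 4, 4): truth gives 2, best alternative gives 2.
Others bid (7, 4, 7): truth gives 2, best alternative gives 2.
(Remaining 58 profiles checked similarly; truth is weakly best in each.)
In every case the truthful bid is at least as good as any alternative, so it is a dominant strategy.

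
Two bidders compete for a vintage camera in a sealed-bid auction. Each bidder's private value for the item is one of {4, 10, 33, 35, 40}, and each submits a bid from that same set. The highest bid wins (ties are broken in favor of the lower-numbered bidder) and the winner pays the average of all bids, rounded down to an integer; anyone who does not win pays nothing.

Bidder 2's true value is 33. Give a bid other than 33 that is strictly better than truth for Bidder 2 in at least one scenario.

10

Suppose Bidder 1 bids 4.
Bid 33: wins, pays 18, utility 33 - 18 = 15.
Bid 10: wins, pays 7, utility 33 - 7 = 26.
So bidding 10 beats truth here (26 > 15).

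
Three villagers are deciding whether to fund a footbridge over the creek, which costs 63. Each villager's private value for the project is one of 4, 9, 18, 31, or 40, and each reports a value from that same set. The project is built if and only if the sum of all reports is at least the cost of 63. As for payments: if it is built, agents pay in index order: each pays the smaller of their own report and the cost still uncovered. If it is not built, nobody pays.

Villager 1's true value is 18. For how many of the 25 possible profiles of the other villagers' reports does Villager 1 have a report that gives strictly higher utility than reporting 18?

6

Others report (18, 40): truth gives 0; report 9 gives 9 > 0. Violating.
Others report (31, 31): truth gives 0; report 4 gives 14 > 0. Violating.
Others report (31, 40): truth gives 0; report 4 gives 14 > 0. Violating.
Others report (40, 18): truth gives 0; report 9 gives 9 > 0. Violating.
Others report (4, 4): truth gives 0; no alternative beats it.
Others report (4, 9): truth gives 0; no alternative beats it.
(Checking all 25 profiles: 6 have a profitable deviation, 19 do not.)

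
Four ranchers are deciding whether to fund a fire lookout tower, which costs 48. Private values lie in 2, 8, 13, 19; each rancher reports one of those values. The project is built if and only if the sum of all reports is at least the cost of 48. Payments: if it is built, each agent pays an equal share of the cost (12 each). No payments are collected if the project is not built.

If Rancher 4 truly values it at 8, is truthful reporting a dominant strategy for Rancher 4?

No

Consider the case where Rancher 1 reports 2, Rancher 2 reports 19 and Rancher 3 reports 19.
Truthful report 8: project built, pays 12, utility 8 - 12 = -4.
Report 2 instead: project not built, utility 0.
Since 0 > -4, reporting 2 is strictly better here, so truthful reporting is not dominant.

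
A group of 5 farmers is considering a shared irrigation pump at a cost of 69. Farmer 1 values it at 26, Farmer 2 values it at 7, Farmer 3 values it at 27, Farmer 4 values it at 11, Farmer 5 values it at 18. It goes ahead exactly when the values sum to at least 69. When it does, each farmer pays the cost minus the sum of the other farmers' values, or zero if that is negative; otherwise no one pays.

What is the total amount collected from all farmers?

Total value 89 ≥ cost 69, so it is built.
Farmer 1: others sum to 63; max(0, 69 - 63) = 6.
Farmer 2: others sum to 82; max(0, 69 - 82) = 0.
Farmer 3: others sum to 62; max(0, 69 - 62) = 7.
Farmer 4: others sum to 78; max(0, 69 - 78) = 0.
Farmer 5: others sum to 71; max(0, 69 - 71) = 0.
Total collected = 6 + 0 + 7 + 0 + 0 = 13.

13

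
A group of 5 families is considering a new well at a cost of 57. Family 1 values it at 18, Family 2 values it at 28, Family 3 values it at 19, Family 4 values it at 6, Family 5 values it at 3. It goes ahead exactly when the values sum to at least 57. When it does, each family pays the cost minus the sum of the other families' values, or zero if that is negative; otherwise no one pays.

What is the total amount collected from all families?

14

Total value 74 ≥ cost 57, so it is built.
Family 1: others sum to 56; max(0, 57 - 56) = 1.
Family 2: others sum to 46; max(0, 57 - 46) = 11.
Family 3: others sum to 55; max(0, 57 - 55) = 2.
Family 4: others sum to 68; max(0, 57 - 68) = 0.
Family 5: others sum to 71; max(0, 57 - 71) = 0.
Total collected = 1 + 11 + 2 + 0 + 0 = 14.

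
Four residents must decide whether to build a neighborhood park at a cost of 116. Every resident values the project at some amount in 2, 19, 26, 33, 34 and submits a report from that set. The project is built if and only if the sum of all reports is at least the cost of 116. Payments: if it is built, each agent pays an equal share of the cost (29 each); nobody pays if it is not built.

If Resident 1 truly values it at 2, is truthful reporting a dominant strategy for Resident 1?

Check each profile of the others' reports and compare truth against every alternative report.
Others report (33, 33, 33): truth gives 0, best alternative gives -27.
Others report (33, 33, 34): truth gives 0, best alternative gives -27.
Others report (33, 34, 33): truth gives 0, best alternative gives -27.
Others report (33, 34, 34): truth gives 0, best alternative gives -27.
Others report (34, 33, 33): truth gives 0, best alternative gives -27.
Others report (34, 33, 34): truth gives 0, best alternative gives -27.
(Remaining 119 profiles checked similarly; truth is weakly best in each.)
In every case the truthful report is at least as good as any alternative, so it is a dominant strategy.

Yes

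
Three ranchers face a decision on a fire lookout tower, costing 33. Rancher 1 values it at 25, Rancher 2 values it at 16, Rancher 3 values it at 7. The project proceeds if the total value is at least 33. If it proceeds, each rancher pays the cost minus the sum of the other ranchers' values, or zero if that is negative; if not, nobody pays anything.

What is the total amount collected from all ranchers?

11

Total value 48 ≥ cost 33, so it is built.
Rancher 1: others sum to 23; max(0, 33 - 23) = 10.
Rancher 2: others sum to 32; max(0, 33 - 32) = 1.
Rancher 3: others sum to 41; max(0, 33 - 41) = 0.
Total collected = 10 + 1 + 0 = 11.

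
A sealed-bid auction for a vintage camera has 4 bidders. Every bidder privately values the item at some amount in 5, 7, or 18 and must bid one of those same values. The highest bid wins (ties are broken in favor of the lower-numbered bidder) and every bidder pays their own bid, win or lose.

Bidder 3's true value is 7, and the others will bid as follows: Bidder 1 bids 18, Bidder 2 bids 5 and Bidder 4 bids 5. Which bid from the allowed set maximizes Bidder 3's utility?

Bid 5: loses but pays 5, utility -5.
Bid 7: loses but pays 7, utility -7.
Bid 18: loses but pays 18, utility -18.
The best choice is 5 with utility -5.

5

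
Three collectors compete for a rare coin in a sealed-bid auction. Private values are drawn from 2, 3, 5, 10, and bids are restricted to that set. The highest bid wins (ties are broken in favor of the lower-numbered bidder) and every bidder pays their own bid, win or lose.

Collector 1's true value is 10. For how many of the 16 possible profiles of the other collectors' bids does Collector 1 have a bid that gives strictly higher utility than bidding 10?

9

Others bid (2, 2): truth gives 0; bid 2 gives 8 > 0. Violating.
Others bid (2, 3): truth gives 0; bid 3 gives 7 > 0. Violating.
Others bid (2, 5): truth gives 0; bid 5 gives 5 > 0. Violating.
Others bid (3, 2): truth gives 0; bid 3 gives 7 > 0. Violating.
Others bid (2, 10): truth gives 0; no alternative beats it.
Others bid (3, 10): truth gives 0; no alternative beats it.
(Checking all 16 profiles: 9 have a profitable deviation, 7 do not.)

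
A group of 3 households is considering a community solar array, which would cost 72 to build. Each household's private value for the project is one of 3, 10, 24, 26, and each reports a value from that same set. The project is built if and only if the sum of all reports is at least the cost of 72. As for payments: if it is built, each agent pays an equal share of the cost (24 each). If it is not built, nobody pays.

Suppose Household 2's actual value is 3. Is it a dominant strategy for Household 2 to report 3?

Check each profile of the others' reports and compare truth against every alternative report.
Others report (3, 3): truth gives 0, best alternative gives 0.
Others report (3, 10): truth gives 0, best alternative gives 0.
Others report (3, 24): truth gives 0, best alternative gives 0.
Others report (3, 26): truth gives 0, best alternative gives 0.
Others report (10, 3): truth gives 0, best alternative gives 0.
Others report (10, 10): truth gives 0, best alternative gives 0.
(Remaining 10 profiles checked similarly; truth is weakly best in each.)
In every case the truthful report is at least as good as any alternative, so it is a dominant strategy.

Yes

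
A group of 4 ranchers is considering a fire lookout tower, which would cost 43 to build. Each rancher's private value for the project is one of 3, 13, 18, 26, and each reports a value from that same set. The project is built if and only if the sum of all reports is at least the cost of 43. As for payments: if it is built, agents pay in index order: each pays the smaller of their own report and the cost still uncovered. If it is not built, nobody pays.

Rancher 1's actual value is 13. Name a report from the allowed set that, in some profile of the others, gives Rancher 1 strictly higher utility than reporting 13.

Suppose Rancher 2 reports 3, Rancher 3 reports 13 and Rancher 4 reports 26.
Report 13: project built, pays 13, utility 13 - 13 = 0.
Report 3: project built, pays 3, utility 13 - 3 = 10.
So reporting 3 beats truth here (10 > 0).

3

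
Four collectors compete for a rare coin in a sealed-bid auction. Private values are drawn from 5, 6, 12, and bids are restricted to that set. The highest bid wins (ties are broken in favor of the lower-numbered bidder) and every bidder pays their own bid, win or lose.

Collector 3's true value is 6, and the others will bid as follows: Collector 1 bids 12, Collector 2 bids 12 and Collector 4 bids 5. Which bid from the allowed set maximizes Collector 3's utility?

5

Bid 5: loses but pays 5, utility -5.
Bid 6: loses but pays 6, utility -6.
Bid 12: loses but pays 12, utility -12.
The best choice is 5 with utility -5.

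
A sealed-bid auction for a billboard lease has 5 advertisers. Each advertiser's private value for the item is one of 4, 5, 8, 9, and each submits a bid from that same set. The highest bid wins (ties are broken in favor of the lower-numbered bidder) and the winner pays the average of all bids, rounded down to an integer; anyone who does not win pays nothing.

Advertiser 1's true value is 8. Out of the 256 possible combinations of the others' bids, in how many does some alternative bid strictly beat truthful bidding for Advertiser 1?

Others bid (4, 4, 4, 5): truth gives 3; bid 5 gives 4 > 3. Violating.
Others bid (4, 4, 4, 9): truth gives 0; bid 9 gives 2 > 0. Violating.
Others bid (4, 4, 5, 4): truth gives 3; bid 5 gives 4 > 3. Violating.
Others bid (4, 4, 5, 5): truth gives 3; bid 5 gives 4 > 3. Violating.
Others bid (4, 4, 4, 4): truth gives 4; no alternative beats it.
Others bid (4, 4, 4, 8): truth gives 3; no alternative beats it.
(Checking all 256 profiles: 154 have a profitable deviation, 102 do not.)

154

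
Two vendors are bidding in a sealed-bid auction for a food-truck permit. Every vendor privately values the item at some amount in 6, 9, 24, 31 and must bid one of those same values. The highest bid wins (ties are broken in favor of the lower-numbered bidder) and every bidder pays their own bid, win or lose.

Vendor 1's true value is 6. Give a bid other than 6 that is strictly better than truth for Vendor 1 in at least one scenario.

Suppose Vendor 2 bids 9.
Bid 6: loses but pays 6, utility -6.
Bid 9: wins, pays 9, utility 6 - 9 = -3.
So bidding 9 beats truth here (-3 > -6).

9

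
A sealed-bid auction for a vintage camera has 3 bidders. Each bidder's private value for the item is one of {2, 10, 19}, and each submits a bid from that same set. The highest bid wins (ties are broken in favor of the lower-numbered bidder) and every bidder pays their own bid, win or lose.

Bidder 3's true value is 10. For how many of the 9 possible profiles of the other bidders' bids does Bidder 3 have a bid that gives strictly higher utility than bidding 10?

Others bid (2, 10): truth gives -10; bid 2 gives -2 > -10. Violating.
Others bid (2, 19): truth gives -10; bid 2 gives -2 > -10. Violating.
Others bid (10, 2): truth gives -10; bid 2 gives -2 > -10. Violating.
Others bid (10, 10): truth gives -10; bid 2 gives -2 > -10. Violating.
Others bid (2, 2): truth gives 0; no alternative beats it.
(Checking all 9 profiles: 8 have a profitable deviation, 1 does not.)

8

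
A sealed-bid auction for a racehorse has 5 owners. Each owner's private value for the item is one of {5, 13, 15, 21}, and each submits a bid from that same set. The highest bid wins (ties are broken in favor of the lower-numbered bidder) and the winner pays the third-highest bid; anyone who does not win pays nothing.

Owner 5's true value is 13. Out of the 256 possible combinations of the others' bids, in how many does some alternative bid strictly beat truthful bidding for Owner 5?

8

Others bid (5, 5, 5, 13): truth gives 0; bid 15 gives 8 > 0. Violating.
Others bid (5, 5, 5, 15): truth gives 0; bid 21 gives 8 > 0. Violating.
Others bid (5, 5, 13, 5): truth gives 0; bid 15 gives 8 > 0. Violating.
Others bid (5, 5, 15, 5): truth gives 0; bid 21 gives 8 > 0. Violating.
Others bid (5, 5, 5, 5): truth gives 8; no alternative beats it.
Others bid (5, 5, 5, 21): truth gives 0; no alternative beats it.
(Checking all 256 profiles: 8 have a profitable deviation, 248 do not.)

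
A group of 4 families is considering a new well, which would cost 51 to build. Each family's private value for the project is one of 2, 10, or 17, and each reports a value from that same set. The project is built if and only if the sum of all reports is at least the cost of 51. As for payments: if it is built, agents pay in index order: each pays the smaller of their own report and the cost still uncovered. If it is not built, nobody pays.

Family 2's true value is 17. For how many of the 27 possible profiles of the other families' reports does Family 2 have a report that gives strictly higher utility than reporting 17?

Others report (10, 17, 17): truth gives 0; report 10 gives 7 > 0. Violating.
Others report (17, 10, 17): truth gives 0; report 10 gives 7 > 0. Violating.
Others report (17, 17, 10): truth gives 0; report 10 gives 7 > 0. Violating.
Others report (17, 17, 17): truth gives 0; report 2 gives 15 > 0. Violating.
Others report (2, 2, 2): truth gives 0; no alternative beats it.
Others report (2, 2, 10): truth gives 0; no alternative beats it.
(Checking all 27 profiles: 4 have a profitable deviation, 23 do not.)

4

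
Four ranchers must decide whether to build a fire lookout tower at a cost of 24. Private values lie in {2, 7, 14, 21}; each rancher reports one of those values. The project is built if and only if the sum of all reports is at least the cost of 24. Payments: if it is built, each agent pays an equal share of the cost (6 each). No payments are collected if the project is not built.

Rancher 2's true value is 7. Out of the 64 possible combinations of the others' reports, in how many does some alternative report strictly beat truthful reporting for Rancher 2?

7

Others report (2, 2, 2): truth gives 0; report 21 gives 1 > 0. Violating.
Others report (2, 2, 7): truth gives 0; report 14 gives 1 > 0. Violating.
Others report (2, 7, 2): truth gives 0; report 14 gives 1 > 0. Violating.
Others report (2, 7, 7): truth gives 0; report 14 gives 1 > 0. Violating.
Others report (2, 2, 14): truth gives 1; no alternative beats it.
Others report (2, 2, 21): truth gives 1; no alternative beats it.
(Checking all 64 profiles: 7 have a profitable deviation, 57 do not.)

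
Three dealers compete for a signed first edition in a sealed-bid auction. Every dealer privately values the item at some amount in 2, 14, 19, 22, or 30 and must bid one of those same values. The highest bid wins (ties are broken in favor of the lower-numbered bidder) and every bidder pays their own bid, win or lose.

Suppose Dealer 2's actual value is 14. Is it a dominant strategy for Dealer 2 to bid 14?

No

Consider the case where Dealer 1 bids 2 and Dealer 3 bids 19.
Truthful bid 14: loses but pays 14, utility -14.
Bid 2 instead: loses but pays 2, utility -2.
Since -2 > -14, bidding 2 is strictly better here, so truthful bidding is not dominant.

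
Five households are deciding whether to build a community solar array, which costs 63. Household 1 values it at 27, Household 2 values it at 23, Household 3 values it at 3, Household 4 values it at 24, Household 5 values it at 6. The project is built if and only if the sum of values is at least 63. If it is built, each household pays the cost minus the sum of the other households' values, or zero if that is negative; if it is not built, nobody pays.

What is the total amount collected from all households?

Total value 83 ≥ cost 63, so it is built.
Household 1: others sum to 56; max(0, 63 - 56) = 7.
Household 2: others sum to 60; max(0, 63 - 60) = 3.
Household 3: others sum to 80; max(0, 63 - 80) = 0.
Household 4: others sum to 59; max(0, 63 - 59) = 4.
Household 5: others sum to 77; max(0, 63 - 77) = 0.
Total collected = 7 + 3 + 0 + 4 + 0 = 14.

14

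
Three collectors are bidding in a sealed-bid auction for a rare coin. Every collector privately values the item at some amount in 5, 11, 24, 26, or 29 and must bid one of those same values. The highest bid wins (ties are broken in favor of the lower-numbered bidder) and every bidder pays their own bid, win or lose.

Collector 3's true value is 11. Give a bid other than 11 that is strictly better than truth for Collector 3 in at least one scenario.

Suppose Collector 1 bids 5 and Collector 2 bids 11.
Bid 11: loses but pays 11, utility -11.
Bid 5: loses but pays 5, utility -5.
So bidding 5 beats truth here (-5 > -11).

5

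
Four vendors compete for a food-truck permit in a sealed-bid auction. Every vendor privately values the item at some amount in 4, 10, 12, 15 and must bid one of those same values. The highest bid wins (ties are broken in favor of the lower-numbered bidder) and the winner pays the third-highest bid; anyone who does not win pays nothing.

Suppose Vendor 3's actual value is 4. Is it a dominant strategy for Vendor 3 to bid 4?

Check each profile of the others' bids and compare truth against every alternative bid.
Others bid (4, 4, 4): truth gives 0, best alternative gives 0.
Others bid (4, 4, 10): truth gives 0, best alternative gives 0.
Others bid (4, 4, 12): truth gives 0, best alternative gives 0.
Others bid (4, 4, 15): truth gives 0, best alternative gives 0.
Others bid (4, 10, 4): truth gives 0, best alternative gives 0.
Others bid (4, 10, 10): truth gives 0, best alternative gives 0.
(Remaining 58 profiles checked similarly; truth is weakly best in each.)
In every case the truthful bid is at least as good as any alternative, so it is a dominant strategy.

Yes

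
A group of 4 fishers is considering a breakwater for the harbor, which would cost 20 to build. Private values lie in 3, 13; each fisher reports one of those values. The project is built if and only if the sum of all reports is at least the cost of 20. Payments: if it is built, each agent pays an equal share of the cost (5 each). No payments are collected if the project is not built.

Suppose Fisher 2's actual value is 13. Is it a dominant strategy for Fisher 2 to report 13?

Yes

Check each profile of the others' reports and compare truth against every alternative report.
Others report (3, 3, 3): truth gives 8, best alternative gives 0.
Others report (3, 3, 13): truth gives 8, best alternative gives 8.
Others report (3, 13, 3): truth gives 8, best alternative gives 8.
Others report (3, 13, 13): truth gives 8, best alternative gives 8.
Others report (13, 3, 3): truth gives 8, best alternative gives 8.
Others report (13, 3, 13): truth gives 8, best alternative gives 8.
(Remaining 2 profiles checked similarly; truth is weakly best in each.)
In every case the truthful report is at least as good as any alternative, so it is a dominant strategy.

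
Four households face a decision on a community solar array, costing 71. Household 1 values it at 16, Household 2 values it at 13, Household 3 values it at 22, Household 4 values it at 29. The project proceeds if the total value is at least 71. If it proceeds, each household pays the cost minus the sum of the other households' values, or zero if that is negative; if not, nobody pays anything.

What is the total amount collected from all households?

Total value 80 ≥ cost 71, so it is built.
Household 1: others sum to 64; max(0, 71 - 64) = 7.
Household 2: others sum to 67; max(0, 71 - 67) = 4.
Household 3: others sum to 58; max(0, 71 - 58) = 13.
Household 4: others sum to 51; max(0, 71 - 51) = 20.
Total collected = 7 + 4 + 13 + 20 = 44.

44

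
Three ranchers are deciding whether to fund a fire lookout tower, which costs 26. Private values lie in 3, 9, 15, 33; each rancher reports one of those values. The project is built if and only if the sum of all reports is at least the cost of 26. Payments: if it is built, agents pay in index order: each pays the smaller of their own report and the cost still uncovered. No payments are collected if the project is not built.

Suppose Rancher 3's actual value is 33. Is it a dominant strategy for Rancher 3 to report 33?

Check each profile of the others' reports and compare truth against every alternative report.
Others report (3, 3): truth gives 13, best alternative gives 0.
Others report (3, 33): truth gives 33, best alternative gives 33.
Others report (9, 33): truth gives 33, best alternative gives 33.
Others report (15, 15): truth gives 33, best alternative gives 33.
Others report (15, 33): truth gives 33, best alternative gives 33.
Others report (33, 3): truth gives 33, best alternative gives 33.
(Remaining 10 profiles checked similarly; truth is weakly best in each.)
In every case the truthful report is at least as good as any alternative, so it is a dominant strategy.

Yes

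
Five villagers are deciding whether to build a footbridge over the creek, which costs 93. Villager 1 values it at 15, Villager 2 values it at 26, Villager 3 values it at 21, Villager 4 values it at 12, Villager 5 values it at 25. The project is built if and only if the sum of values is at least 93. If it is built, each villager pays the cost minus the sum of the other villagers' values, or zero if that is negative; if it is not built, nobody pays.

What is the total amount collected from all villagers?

Total value 99 ≥ cost 93, so it is built.
Villager 1: others sum to 84; max(0, 93 - 84) = 9.
Villager 2: others sum to 73; max(0, 93 - 73) = 20.
Villager 3: others sum to 78; max(0, 93 - 78) = 15.
Villager 4: others sum to 87; max(0, 93 - 87) = 6.
Villager 5: others sum to 74; max(0, 93 - 74) = 19.
Total collected = 9 + 20 + 15 + 6 + 19 = 69.

69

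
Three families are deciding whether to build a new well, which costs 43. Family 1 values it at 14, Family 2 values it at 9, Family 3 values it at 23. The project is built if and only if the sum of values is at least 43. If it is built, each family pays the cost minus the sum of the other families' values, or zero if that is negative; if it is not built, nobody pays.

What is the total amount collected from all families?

Total value 46 ≥ cost 43, so it is built.
Family 1: others sum to 32; max(0, 43 - 32) = 11.
Family 2: others sum to 37; max(0, 43 - 37) = 6.
Family 3: others sum to 23; max(0, 43 - 23) = 20.
Total collected = 11 + 6 + 20 = 37.

37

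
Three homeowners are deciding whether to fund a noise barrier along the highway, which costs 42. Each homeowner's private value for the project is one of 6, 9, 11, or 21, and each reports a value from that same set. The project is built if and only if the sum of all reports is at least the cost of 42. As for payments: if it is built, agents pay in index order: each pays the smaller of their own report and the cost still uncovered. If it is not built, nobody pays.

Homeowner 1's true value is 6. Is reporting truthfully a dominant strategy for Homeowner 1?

Yes

Check each profile of the others' reports and compare truth against every alternative report.
Others report (21, 21): truth gives 0, best alternative gives -3.
Others report (6, 6): truth gives 0, best alternative gives 0.
Others report (6, 9): truth gives 0, best alternative gives 0.
Others report (6, 11): truth gives 0, best alternative gives 0.
Others report (6, 21): truth gives 0, best alternative gives 0.
Others report (9, 6): truth gives 0, best alternative gives 0.
(Remaining 10 profiles checked similarly; truth is weakly best in each.)
In every case the truthful report is at least as good as any alternative, so it is a dominant strategy.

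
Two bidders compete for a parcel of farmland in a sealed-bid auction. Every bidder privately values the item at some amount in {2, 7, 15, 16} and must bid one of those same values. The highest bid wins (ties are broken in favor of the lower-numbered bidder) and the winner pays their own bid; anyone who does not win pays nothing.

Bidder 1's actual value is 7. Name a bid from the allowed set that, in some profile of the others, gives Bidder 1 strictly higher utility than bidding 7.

Suppose Bidder 2 bids 2.
Bid 7: wins, pays 7, utility 7 - 7 = 0.
Bid 2: wins, pays 2, utility 7 - 2 = 5.
So bidding 2 beats truth here (5 > 0).

2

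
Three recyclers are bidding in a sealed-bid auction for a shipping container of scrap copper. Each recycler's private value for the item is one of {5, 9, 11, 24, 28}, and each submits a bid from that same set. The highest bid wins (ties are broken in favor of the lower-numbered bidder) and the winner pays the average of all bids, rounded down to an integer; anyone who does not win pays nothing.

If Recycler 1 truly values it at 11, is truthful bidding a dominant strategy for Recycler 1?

Consider the case where Recycler 2 bids 5 and Recycler 3 bids 5.
Truthful bid 11: wins, pays 7, utility 11 - 7 = 4.
Bid 5 instead: wins, pays 5, utility 11 - 5 = 6.
Since 6 > 4, bidding 5 is strictly better here, so truthful bidding is not dominant.

No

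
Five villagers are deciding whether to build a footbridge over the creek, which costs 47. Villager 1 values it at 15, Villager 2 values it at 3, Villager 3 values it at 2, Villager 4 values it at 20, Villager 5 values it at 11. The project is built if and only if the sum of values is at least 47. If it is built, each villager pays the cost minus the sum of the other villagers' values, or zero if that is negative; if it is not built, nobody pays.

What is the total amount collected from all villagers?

Total value 51 ≥ cost 47, so it is built.
Villager 1: others sum to 36; max(0, 47 - 36) = 11.
Villager 2: others sum to 48; max(0, 47 - 48) = 0.
Villager 3: others sum to 49; max(0, 47 - 49) = 0.
Villager 4: others sum to 31; max(0, 47 - 31) = 16.
Villager 5: others sum to 40; max(0, 47 - 40) = 7.
Total collected = 11 + 0 + 0 + 16 + 7 = 34.

34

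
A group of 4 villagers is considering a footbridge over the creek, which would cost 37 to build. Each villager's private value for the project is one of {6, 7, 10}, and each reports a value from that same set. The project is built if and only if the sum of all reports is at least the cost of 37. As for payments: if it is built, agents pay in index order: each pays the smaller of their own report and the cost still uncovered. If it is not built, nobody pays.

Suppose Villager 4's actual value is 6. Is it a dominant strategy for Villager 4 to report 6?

Yes

Check each profile of the others' reports and compare truth against every alternative report.
Others report (10, 10, 10): truth gives 0, best alternative gives -1.
Others report (6, 6, 6): truth gives 0, best alternative gives 0.
Others report (6, 6, 7): truth gives 0, best alternative gives 0.
Others report (6, 6, 10): truth gives 0, best alternative gives 0.
Others report (6, 7, 6): truth gives 0, best alternative gives 0.
Others report (6, 7, 7): truth gives 0, best alternative gives 0.
(Remaining 21 profiles checked similarly; truth is weakly best in each.)
In every case the truthful report is at least as good as any alternative, so it is a dominant strategy.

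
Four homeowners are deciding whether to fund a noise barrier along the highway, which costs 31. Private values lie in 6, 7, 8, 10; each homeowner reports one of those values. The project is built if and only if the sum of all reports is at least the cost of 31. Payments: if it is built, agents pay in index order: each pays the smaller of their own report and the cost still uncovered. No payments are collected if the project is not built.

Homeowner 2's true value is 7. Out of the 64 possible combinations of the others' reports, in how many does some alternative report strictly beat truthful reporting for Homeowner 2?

Others report (6, 10, 10): truth gives 0; report 6 gives 1 > 0. Violating.
Others report (7, 8, 10): truth gives 0; report 6 gives 1 > 0. Violating.
Others report (7, 10, 8): truth gives 0; report 6 gives 1 > 0. Violating.
Others report (7, 10, 10): truth gives 0; report 6 gives 1 > 0. Violating.
Others report (6, 6, 6): truth gives 0; no alternative beats it.
Others report (6, 6, 7): truth gives 0; no alternative beats it.
(Checking all 64 profiles: 19 have a profitable deviation, 45 do not.)

19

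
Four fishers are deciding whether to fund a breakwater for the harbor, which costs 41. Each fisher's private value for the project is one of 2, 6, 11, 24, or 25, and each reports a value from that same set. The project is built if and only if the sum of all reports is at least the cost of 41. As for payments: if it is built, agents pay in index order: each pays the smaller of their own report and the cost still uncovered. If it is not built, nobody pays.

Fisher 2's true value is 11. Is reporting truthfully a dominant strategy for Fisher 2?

Consider the case where Fisher 1 reports 2, Fisher 3 reports 11 and Fisher 4 reports 24.
Truthful report 11: project built, pays 11, utility 11 - 11 = 0.
Report 6 instead: project built, pays 6, utility 11 - 6 = 5.
Since 5 > 0, reporting 6 is strictly better here, so truthful reporting is not dominant.

No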